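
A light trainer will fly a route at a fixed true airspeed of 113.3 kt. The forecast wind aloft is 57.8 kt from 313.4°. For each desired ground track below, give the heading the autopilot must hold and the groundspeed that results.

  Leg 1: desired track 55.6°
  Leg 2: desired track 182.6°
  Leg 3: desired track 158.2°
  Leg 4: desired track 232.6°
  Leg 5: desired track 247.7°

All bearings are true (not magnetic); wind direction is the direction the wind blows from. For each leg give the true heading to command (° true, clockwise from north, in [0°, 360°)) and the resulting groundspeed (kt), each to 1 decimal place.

Leg 1: heading=25.7°, groundspeed=110.4 kt
Leg 2: heading=205.3°, groundspeed=142.3 kt
Leg 3: heading=170.6°, groundspeed=163.1 kt
Leg 4: heading=262.8°, groundspeed=88.6 kt
Leg 5: heading=275.4°, groundspeed=76.5 kt

Leg 1: desired track 55.6°; wind correction -29.9° → command heading 25.7°, groundspeed 110.4 kt
Leg 2: desired track 182.6°; wind correction +22.7° → command heading 205.3°, groundspeed 142.3 kt
Leg 3: desired track 158.2°; wind correction +12.4° → command heading 170.6°, groundspeed 163.1 kt
Leg 4: desired track 232.6°; wind correction +30.2° → command heading 262.8°, groundspeed 88.6 kt
Leg 5: desired track 247.7°; wind correction +27.7° → command heading 275.4°, groundspeed 76.5 kt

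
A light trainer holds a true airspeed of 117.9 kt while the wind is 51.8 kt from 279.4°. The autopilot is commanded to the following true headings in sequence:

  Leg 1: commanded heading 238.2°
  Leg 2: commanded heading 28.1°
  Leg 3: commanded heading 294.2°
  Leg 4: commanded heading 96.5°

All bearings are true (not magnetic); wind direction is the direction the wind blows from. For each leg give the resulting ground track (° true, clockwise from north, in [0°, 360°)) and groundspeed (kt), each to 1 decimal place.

Leg 1: track=214.8°, groundspeed=86.0 kt
Leg 2: track=48.1°, groundspeed=143.2 kt
Leg 3: track=305.2°, groundspeed=69.1 kt
Leg 4: track=97.4°, groundspeed=169.7 kt

Leg 1: heading 238.2°; drift -23.4° → track 214.8°, groundspeed 86.0 kt
Leg 2: heading 28.1°; drift +20.0° → track 48.1°, groundspeed 143.2 kt
Leg 3: heading 294.2°; drift +11.0° → track 305.2°, groundspeed 69.1 kt
Leg 4: heading 96.5°; drift +0.9° → track 97.4°, groundspeed 169.7 kt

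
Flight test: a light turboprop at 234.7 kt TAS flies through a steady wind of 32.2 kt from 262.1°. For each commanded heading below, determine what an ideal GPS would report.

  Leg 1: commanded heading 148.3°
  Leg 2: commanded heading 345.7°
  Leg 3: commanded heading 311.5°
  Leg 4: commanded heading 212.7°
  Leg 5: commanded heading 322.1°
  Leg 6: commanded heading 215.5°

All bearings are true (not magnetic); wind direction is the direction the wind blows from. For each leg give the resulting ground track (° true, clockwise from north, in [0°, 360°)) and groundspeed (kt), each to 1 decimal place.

Leg 1: track=141.5°, groundspeed=249.4 kt
Leg 2: track=353.6°, groundspeed=233.3 kt
Leg 3: track=318.0°, groundspeed=215.1 kt
Leg 4: track=206.2°, groundspeed=215.1 kt
Leg 5: track=329.4°, groundspeed=220.4 kt
Leg 6: track=209.2°, groundspeed=213.9 kt

Leg 1: heading 148.3°; drift -6.8° → track 141.5°, groundspeed 249.4 kt
Leg 2: heading 345.7°; drift +7.9° → track 353.6°, groundspeed 233.3 kt
Leg 3: heading 311.5°; drift +6.5° → track 318.0°, groundspeed 215.1 kt
Leg 4: heading 212.7°; drift -6.5° → track 206.2°, groundspeed 215.1 kt
Leg 5: heading 322.1°; drift +7.3° → track 329.4°, groundspeed 220.4 kt
Leg 6: heading 215.5°; drift -6.3° → track 209.2°, groundspeed 213.9 kt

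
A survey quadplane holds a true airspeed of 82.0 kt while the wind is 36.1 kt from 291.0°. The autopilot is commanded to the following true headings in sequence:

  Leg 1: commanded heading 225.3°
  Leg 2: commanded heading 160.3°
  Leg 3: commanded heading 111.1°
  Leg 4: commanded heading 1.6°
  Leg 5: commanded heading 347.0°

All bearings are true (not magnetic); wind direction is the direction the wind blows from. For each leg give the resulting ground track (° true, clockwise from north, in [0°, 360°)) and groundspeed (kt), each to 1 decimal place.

Leg 1: heading 225.3°; drift -26.1° → track 199.2°, groundspeed 74.8 kt
Leg 2: heading 160.3°; drift -14.5° → track 145.8°, groundspeed 109.0 kt
Leg 3: heading 111.1°; drift +0.0° → track 111.1°, groundspeed 118.1 kt
Leg 4: heading 1.6°; drift +25.9° → track 27.5°, groundspeed 77.9 kt
Leg 5: heading 347.0°; drift +25.8° → track 12.8°, groundspeed 68.7 kt

Leg 1: track=199.2°, groundspeed=74.8 kt
Leg 2: track=145.8°, groundspeed=109.0 kt
Leg 3: track=111.1°, groundspeed=118.1 kt
Leg 4: track=27.5°, groundspeed=77.9 kt
Leg 5: track=12.8°, groundspeed=68.7 kt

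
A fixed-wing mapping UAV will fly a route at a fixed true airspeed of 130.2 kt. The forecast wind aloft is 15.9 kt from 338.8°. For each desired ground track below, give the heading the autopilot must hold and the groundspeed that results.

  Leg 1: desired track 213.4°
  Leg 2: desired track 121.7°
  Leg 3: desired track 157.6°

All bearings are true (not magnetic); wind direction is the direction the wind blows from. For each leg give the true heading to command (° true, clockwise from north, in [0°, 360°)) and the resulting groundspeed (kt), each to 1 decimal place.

Leg 1: heading=219.1°, groundspeed=138.8 kt
Leg 2: heading=117.5°, groundspeed=142.5 kt
Leg 3: heading=157.5°, groundspeed=146.1 kt

Leg 1: desired track 213.4°; wind correction +5.7° → command heading 219.1°, groundspeed 138.8 kt
Leg 2: desired track 121.7°; wind correction -4.2° → command heading 117.5°, groundspeed 142.5 kt
Leg 3: desired track 157.6°; wind correction -0.1° → command heading 157.5°, groundspeed 146.1 kt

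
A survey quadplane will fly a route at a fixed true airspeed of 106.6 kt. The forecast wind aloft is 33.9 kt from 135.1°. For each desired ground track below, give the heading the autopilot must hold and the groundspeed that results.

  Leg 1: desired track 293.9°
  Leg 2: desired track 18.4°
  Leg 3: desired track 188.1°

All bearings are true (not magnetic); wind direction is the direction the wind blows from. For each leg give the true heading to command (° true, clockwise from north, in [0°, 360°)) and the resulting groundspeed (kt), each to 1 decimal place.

Leg 1: desired track 293.9°; wind correction -6.6° → command heading 287.3°, groundspeed 137.5 kt
Leg 2: desired track 18.4°; wind correction +16.5° → command heading 34.9°, groundspeed 117.4 kt
Leg 3: desired track 188.1°; wind correction -14.7° → command heading 173.4°, groundspeed 82.7 kt

Leg 1: heading=287.3°, groundspeed=137.5 kt
Leg 2: heading=34.9°, groundspeed=117.4 kt
Leg 3: heading=173.4°, groundspeed=82.7 kt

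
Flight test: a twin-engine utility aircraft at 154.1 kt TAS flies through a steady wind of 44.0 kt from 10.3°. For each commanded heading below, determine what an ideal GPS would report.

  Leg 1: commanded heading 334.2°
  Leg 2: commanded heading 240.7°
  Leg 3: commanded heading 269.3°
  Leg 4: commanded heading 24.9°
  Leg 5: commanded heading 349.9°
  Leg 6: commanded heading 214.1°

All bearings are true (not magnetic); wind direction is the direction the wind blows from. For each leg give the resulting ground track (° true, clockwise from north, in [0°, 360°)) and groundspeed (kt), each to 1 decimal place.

Leg 1: track=321.9°, groundspeed=121.3 kt
Leg 2: track=230.2°, groundspeed=185.3 kt
Leg 3: track=254.4°, groundspeed=168.1 kt
Leg 4: track=30.6°, groundspeed=112.1 kt
Leg 5: track=342.2°, groundspeed=113.9 kt
Leg 6: track=208.9°, groundspeed=195.2 kt

Leg 1: heading 334.2°; drift -12.3° → track 321.9°, groundspeed 121.3 kt
Leg 2: heading 240.7°; drift -10.5° → track 230.2°, groundspeed 185.3 kt
Leg 3: heading 269.3°; drift -14.9° → track 254.4°, groundspeed 168.1 kt
Leg 4: heading 24.9°; drift +5.7° → track 30.6°, groundspeed 112.1 kt
Leg 5: heading 349.9°; drift -7.7° → track 342.2°, groundspeed 113.9 kt
Leg 6: heading 214.1°; drift -5.2° → track 208.9°, groundspeed 195.2 kt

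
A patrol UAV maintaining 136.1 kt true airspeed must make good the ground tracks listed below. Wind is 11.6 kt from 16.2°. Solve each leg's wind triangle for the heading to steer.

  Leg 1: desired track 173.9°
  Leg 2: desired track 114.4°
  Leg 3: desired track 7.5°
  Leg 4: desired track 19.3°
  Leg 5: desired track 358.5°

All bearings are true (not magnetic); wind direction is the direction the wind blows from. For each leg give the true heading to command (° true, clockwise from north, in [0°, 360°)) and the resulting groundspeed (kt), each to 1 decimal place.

Leg 1: desired track 173.9°; wind correction -1.9° → command heading 172.0°, groundspeed 146.8 kt
Leg 2: desired track 114.4°; wind correction -4.8° → command heading 109.6°, groundspeed 137.3 kt
Leg 3: desired track 7.5°; wind correction +0.7° → command heading 8.2°, groundspeed 124.6 kt
Leg 4: desired track 19.3°; wind correction -0.3° → command heading 19.0°, groundspeed 124.5 kt
Leg 5: desired track 358.5°; wind correction +1.5° → command heading 0.0°, groundspeed 125.0 kt

Leg 1: heading=172.0°, groundspeed=146.8 kt
Leg 2: heading=109.6°, groundspeed=137.3 kt
Leg 3: heading=8.2°, groundspeed=124.6 kt
Leg 4: heading=19.0°, groundspeed=124.5 kt
Leg 5: heading=0.0°, groundspeed=125.0 kt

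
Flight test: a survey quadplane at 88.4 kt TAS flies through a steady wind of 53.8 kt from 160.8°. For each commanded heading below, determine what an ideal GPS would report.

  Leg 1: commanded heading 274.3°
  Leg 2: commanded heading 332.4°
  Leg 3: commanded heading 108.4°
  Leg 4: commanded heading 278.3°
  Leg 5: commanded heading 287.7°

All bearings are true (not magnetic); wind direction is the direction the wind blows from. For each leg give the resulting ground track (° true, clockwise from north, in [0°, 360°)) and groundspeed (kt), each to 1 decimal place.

Leg 1: heading 274.3°; drift +24.2° → track 298.5°, groundspeed 120.4 kt
Leg 2: heading 332.4°; drift +3.2° → track 335.6°, groundspeed 141.8 kt
Leg 3: heading 108.4°; drift -37.5° → track 70.9°, groundspeed 70.0 kt
Leg 4: heading 278.3°; drift +22.9° → track 301.2°, groundspeed 122.9 kt
Leg 5: heading 287.7°; drift +19.6° → track 307.3°, groundspeed 128.1 kt

Leg 1: track=298.5°, groundspeed=120.4 kt
Leg 2: track=335.6°, groundspeed=141.8 kt
Leg 3: track=70.9°, groundspeed=70.0 kt
Leg 4: track=301.2°, groundspeed=122.9 kt
Leg 5: track=307.3°, groundspeed=128.1 kt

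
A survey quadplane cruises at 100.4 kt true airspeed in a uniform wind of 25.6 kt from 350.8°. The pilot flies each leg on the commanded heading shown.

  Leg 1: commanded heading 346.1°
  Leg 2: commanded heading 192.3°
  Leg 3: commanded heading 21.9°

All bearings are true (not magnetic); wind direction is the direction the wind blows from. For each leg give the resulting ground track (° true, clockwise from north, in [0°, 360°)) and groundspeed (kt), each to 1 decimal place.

Leg 1: track=344.5°, groundspeed=74.9 kt
Leg 2: track=188.0°, groundspeed=124.6 kt
Leg 3: track=31.5°, groundspeed=79.6 kt

Leg 1: heading 346.1°; drift -1.6° → track 344.5°, groundspeed 74.9 kt
Leg 2: heading 192.3°; drift -4.3° → track 188.0°, groundspeed 124.6 kt
Leg 3: heading 21.9°; drift +9.6° → track 31.5°, groundspeed 79.6 kt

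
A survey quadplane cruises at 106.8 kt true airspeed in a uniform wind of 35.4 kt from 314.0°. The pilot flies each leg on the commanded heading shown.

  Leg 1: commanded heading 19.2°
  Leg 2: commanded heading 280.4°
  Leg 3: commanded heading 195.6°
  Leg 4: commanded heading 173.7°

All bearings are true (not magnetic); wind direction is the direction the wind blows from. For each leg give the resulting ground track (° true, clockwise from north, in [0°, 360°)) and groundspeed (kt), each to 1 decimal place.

Leg 1: track=38.5°, groundspeed=97.4 kt
Leg 2: track=266.2°, groundspeed=79.8 kt
Leg 3: track=181.5°, groundspeed=127.5 kt
Leg 4: track=164.1°, groundspeed=135.9 kt

Leg 1: heading 19.2°; drift +19.3° → track 38.5°, groundspeed 97.4 kt
Leg 2: heading 280.4°; drift -14.2° → track 266.2°, groundspeed 79.8 kt
Leg 3: heading 195.6°; drift -14.1° → track 181.5°, groundspeed 127.5 kt
Leg 4: heading 173.7°; drift -9.6° → track 164.1°, groundspeed 135.9 kt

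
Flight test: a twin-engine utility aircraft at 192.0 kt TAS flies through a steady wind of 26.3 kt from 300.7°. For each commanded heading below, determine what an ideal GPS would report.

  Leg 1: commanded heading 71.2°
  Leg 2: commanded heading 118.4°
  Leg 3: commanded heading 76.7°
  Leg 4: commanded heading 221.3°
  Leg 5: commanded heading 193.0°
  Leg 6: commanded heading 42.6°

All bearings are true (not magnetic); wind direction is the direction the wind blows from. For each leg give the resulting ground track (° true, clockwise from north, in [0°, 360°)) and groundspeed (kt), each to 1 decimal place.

Leg 1: heading 71.2°; drift +5.5° → track 76.7°, groundspeed 210.0 kt
Leg 2: heading 118.4°; drift +0.3° → track 118.7°, groundspeed 218.3 kt
Leg 3: heading 76.7°; drift +5.0° → track 81.7°, groundspeed 211.7 kt
Leg 4: heading 221.3°; drift -7.9° → track 213.4°, groundspeed 188.9 kt
Leg 5: heading 193.0°; drift -7.1° → track 185.9°, groundspeed 201.6 kt
Leg 6: heading 42.6°; drift +7.4° → track 50.0°, groundspeed 199.1 kt

Leg 1: track=76.7°, groundspeed=210.0 kt
Leg 2: track=118.7°, groundspeed=218.3 kt
Leg 3: track=81.7°, groundspeed=211.7 kt
Leg 4: track=213.4°, groundspeed=188.9 kt
Leg 5: track=185.9°, groundspeed=201.6 kt
Leg 6: track=50.0°, groundspeed=199.1 kt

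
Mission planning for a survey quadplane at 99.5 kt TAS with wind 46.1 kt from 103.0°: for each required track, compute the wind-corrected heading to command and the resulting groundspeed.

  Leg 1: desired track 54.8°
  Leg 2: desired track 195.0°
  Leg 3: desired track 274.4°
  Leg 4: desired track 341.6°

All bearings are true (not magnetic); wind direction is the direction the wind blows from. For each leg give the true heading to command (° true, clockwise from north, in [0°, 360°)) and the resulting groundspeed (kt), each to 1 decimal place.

Leg 1: heading=75.0°, groundspeed=62.6 kt
Leg 2: heading=167.4°, groundspeed=89.8 kt
Leg 3: heading=270.4°, groundspeed=144.8 kt
Leg 4: heading=4.9°, groundspeed=115.4 kt

Leg 1: desired track 54.8°; wind correction +20.2° → command heading 75.0°, groundspeed 62.6 kt
Leg 2: desired track 195.0°; wind correction -27.6° → command heading 167.4°, groundspeed 89.8 kt
Leg 3: desired track 274.4°; wind correction -4.0° → command heading 270.4°, groundspeed 144.8 kt
Leg 4: desired track 341.6°; wind correction +23.3° → command heading 4.9°, groundspeed 115.4 kt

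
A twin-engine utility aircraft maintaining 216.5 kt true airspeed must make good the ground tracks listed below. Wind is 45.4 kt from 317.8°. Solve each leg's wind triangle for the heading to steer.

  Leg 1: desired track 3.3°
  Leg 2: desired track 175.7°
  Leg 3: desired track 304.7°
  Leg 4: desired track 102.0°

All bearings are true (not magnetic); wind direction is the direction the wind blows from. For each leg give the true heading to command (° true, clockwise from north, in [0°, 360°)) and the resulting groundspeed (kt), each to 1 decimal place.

Leg 1: heading=354.7°, groundspeed=182.2 kt
Leg 2: heading=183.1°, groundspeed=250.5 kt
Leg 3: heading=307.4°, groundspeed=172.0 kt
Leg 4: heading=95.0°, groundspeed=251.7 kt

Leg 1: desired track 3.3°; wind correction -8.6° → command heading 354.7°, groundspeed 182.2 kt
Leg 2: desired track 175.7°; wind correction +7.4° → command heading 183.1°, groundspeed 250.5 kt
Leg 3: desired track 304.7°; wind correction +2.7° → command heading 307.4°, groundspeed 172.0 kt
Leg 4: desired track 102.0°; wind correction -7.0° → command heading 95.0°, groundspeed 251.7 kt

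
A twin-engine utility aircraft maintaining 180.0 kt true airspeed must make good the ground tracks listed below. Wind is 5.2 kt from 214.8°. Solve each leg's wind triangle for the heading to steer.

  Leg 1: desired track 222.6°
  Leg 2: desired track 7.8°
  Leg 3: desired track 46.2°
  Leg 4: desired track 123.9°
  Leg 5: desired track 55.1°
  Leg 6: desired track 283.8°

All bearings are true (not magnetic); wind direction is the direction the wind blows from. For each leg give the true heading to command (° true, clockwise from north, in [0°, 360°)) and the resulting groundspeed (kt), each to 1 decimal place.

Leg 1: desired track 222.6°; wind correction -0.2° → command heading 222.4°, groundspeed 174.8 kt
Leg 2: desired track 7.8°; wind correction -0.8° → command heading 7.0°, groundspeed 184.6 kt
Leg 3: desired track 46.2°; wind correction +0.3° → command heading 46.5°, groundspeed 185.1 kt
Leg 4: desired track 123.9°; wind correction +1.7° → command heading 125.6°, groundspeed 180.0 kt
Leg 5: desired track 55.1°; wind correction +0.6° → command heading 55.7°, groundspeed 184.9 kt
Leg 6: desired track 283.8°; wind correction -1.5° → command heading 282.3°, groundspeed 178.1 kt

Leg 1: heading=222.4°, groundspeed=174.8 kt
Leg 2: heading=7.0°, groundspeed=184.6 kt
Leg 3: heading=46.5°, groundspeed=185.1 kt
Leg 4: heading=125.6°, groundspeed=180.0 kt
Leg 5: heading=55.7°, groundspeed=184.9 kt
Leg 6: heading=282.3°, groundspeed=178.1 kt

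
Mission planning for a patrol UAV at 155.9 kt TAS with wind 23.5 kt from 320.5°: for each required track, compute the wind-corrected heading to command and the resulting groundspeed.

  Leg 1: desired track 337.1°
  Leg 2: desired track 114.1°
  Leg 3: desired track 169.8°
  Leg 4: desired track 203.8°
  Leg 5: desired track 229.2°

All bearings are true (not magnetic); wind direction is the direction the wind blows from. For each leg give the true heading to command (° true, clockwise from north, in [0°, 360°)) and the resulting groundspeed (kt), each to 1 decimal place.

Leg 1: heading=334.6°, groundspeed=133.2 kt
Leg 2: heading=110.3°, groundspeed=176.6 kt
Leg 3: heading=174.0°, groundspeed=176.0 kt
Leg 4: heading=211.5°, groundspeed=165.0 kt
Leg 5: heading=237.9°, groundspeed=154.7 kt

Leg 1: desired track 337.1°; wind correction -2.5° → command heading 334.6°, groundspeed 133.2 kt
Leg 2: desired track 114.1°; wind correction -3.8° → command heading 110.3°, groundspeed 176.6 kt
Leg 3: desired track 169.8°; wind correction +4.2° → command heading 174.0°, groundspeed 176.0 kt
Leg 4: desired track 203.8°; wind correction +7.7° → command heading 211.5°, groundspeed 165.0 kt
Leg 5: desired track 229.2°; wind correction +8.7° → command heading 237.9°, groundspeed 154.7 kt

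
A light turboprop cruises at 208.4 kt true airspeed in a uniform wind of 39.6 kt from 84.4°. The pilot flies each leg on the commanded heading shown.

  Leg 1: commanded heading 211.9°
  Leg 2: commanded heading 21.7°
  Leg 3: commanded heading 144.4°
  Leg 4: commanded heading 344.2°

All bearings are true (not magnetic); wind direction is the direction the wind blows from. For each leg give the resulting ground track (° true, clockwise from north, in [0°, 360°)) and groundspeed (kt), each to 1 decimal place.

Leg 1: heading 211.9°; drift +7.7° → track 219.6°, groundspeed 234.6 kt
Leg 2: heading 21.7°; drift -10.5° → track 11.2°, groundspeed 193.5 kt
Leg 3: heading 144.4°; drift +10.3° → track 154.7°, groundspeed 191.7 kt
Leg 4: heading 344.2°; drift -10.3° → track 333.9°, groundspeed 218.9 kt

Leg 1: track=219.6°, groundspeed=234.6 kt
Leg 2: track=11.2°, groundspeed=193.5 kt
Leg 3: track=154.7°, groundspeed=191.7 kt
Leg 4: track=333.9°, groundspeed=218.9 kt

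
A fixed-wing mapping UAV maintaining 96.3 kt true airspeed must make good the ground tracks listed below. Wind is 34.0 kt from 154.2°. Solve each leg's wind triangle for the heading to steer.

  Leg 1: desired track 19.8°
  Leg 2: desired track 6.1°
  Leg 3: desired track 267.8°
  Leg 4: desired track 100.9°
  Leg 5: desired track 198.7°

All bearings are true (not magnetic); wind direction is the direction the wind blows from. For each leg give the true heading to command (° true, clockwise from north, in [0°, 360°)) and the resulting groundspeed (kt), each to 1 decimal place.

Leg 1: heading=34.4°, groundspeed=117.0 kt
Leg 2: heading=16.9°, groundspeed=123.5 kt
Leg 3: heading=248.9°, groundspeed=104.7 kt
Leg 4: heading=117.3°, groundspeed=72.0 kt
Leg 5: heading=184.4°, groundspeed=69.1 kt

Leg 1: desired track 19.8°; wind correction +14.6° → command heading 34.4°, groundspeed 117.0 kt
Leg 2: desired track 6.1°; wind correction +10.8° → command heading 16.9°, groundspeed 123.5 kt
Leg 3: desired track 267.8°; wind correction -18.9° → command heading 248.9°, groundspeed 104.7 kt
Leg 4: desired track 100.9°; wind correction +16.4° → command heading 117.3°, groundspeed 72.0 kt
Leg 5: desired track 198.7°; wind correction -14.3° → command heading 184.4°, groundspeed 69.1 kt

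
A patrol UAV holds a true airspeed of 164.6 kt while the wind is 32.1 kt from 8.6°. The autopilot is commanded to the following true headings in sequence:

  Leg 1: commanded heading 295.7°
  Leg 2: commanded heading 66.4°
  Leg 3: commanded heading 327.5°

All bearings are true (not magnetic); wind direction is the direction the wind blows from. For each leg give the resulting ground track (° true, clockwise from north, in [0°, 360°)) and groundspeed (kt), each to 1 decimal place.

Leg 1: track=284.5°, groundspeed=158.2 kt
Leg 2: track=76.8°, groundspeed=150.0 kt
Leg 3: track=319.0°, groundspeed=142.0 kt

Leg 1: heading 295.7°; drift -11.2° → track 284.5°, groundspeed 158.2 kt
Leg 2: heading 66.4°; drift +10.4° → track 76.8°, groundspeed 150.0 kt
Leg 3: heading 327.5°; drift -8.5° → track 319.0°, groundspeed 142.0 kt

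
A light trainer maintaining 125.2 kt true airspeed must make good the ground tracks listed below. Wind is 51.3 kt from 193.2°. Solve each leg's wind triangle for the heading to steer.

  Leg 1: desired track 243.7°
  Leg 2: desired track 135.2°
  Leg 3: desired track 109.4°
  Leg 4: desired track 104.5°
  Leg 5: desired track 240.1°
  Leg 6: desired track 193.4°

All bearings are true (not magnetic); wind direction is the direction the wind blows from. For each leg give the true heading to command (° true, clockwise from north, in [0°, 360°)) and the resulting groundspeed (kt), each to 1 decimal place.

Leg 1: desired track 243.7°; wind correction -18.4° → command heading 225.3°, groundspeed 86.1 kt
Leg 2: desired track 135.2°; wind correction +20.3° → command heading 155.5°, groundspeed 90.2 kt
Leg 3: desired track 109.4°; wind correction +24.0° → command heading 133.4°, groundspeed 108.8 kt
Leg 4: desired track 104.5°; wind correction +24.2° → command heading 128.7°, groundspeed 113.0 kt
Leg 5: desired track 240.1°; wind correction -17.4° → command heading 222.7°, groundspeed 84.4 kt
Leg 6: desired track 193.4°; wind correction -0.1° → command heading 193.3°, groundspeed 73.9 kt

Leg 1: heading=225.3°, groundspeed=86.1 kt
Leg 2: heading=155.5°, groundspeed=90.2 kt
Leg 3: heading=133.4°, groundspeed=108.8 kt
Leg 4: heading=128.7°, groundspeed=113.0 kt
Leg 5: heading=222.7°, groundspeed=84.4 kt
Leg 6: heading=193.3°, groundspeed=73.9 kt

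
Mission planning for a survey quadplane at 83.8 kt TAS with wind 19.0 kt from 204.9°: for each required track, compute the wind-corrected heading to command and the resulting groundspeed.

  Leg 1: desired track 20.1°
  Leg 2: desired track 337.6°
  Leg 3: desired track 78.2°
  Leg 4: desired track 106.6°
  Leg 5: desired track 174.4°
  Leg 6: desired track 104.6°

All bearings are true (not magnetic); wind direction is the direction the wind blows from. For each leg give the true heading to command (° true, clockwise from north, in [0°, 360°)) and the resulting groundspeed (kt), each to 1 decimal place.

Leg 1: heading=19.0°, groundspeed=102.7 kt
Leg 2: heading=328.0°, groundspeed=95.5 kt
Leg 3: heading=88.7°, groundspeed=93.8 kt
Leg 4: heading=119.6°, groundspeed=84.4 kt
Leg 5: heading=181.0°, groundspeed=66.9 kt
Leg 6: heading=117.5°, groundspeed=85.1 kt

Leg 1: desired track 20.1°; wind correction -1.1° → command heading 19.0°, groundspeed 102.7 kt
Leg 2: desired track 337.6°; wind correction -9.6° → command heading 328.0°, groundspeed 95.5 kt
Leg 3: desired track 78.2°; wind correction +10.5° → command heading 88.7°, groundspeed 93.8 kt
Leg 4: desired track 106.6°; wind correction +13.0° → command heading 119.6°, groundspeed 84.4 kt
Leg 5: desired track 174.4°; wind correction +6.6° → command heading 181.0°, groundspeed 66.9 kt
Leg 6: desired track 104.6°; wind correction +12.9° → command heading 117.5°, groundspeed 85.1 kt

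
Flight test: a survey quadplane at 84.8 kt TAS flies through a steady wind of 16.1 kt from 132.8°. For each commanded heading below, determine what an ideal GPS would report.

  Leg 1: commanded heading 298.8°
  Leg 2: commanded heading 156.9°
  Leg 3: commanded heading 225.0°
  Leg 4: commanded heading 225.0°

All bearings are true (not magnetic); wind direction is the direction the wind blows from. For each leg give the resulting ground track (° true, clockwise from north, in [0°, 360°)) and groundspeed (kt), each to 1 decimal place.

Leg 1: track=301.0°, groundspeed=100.5 kt
Leg 2: track=162.3°, groundspeed=70.4 kt
Leg 3: track=235.7°, groundspeed=86.9 kt
Leg 4: track=235.7°, groundspeed=86.9 kt

Leg 1: heading 298.8°; drift +2.2° → track 301.0°, groundspeed 100.5 kt
Leg 2: heading 156.9°; drift +5.4° → track 162.3°, groundspeed 70.4 kt
Leg 3: heading 225.0°; drift +10.7° → track 235.7°, groundspeed 86.9 kt
Leg 4: heading 225.0°; drift +10.7° → track 235.7°, groundspeed 86.9 kt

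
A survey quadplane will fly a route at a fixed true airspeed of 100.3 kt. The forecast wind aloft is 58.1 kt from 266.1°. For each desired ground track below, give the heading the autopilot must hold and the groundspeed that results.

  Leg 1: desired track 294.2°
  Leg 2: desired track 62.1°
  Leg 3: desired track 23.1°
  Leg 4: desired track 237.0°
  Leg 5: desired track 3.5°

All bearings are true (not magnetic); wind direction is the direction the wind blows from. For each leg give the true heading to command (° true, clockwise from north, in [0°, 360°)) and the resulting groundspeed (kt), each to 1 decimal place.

Leg 1: heading=278.4°, groundspeed=45.2 kt
Leg 2: heading=48.5°, groundspeed=150.6 kt
Leg 3: heading=352.0°, groundspeed=112.3 kt
Leg 4: heading=253.4°, groundspeed=45.5 kt
Leg 5: heading=328.4°, groundspeed=89.6 kt

Leg 1: desired track 294.2°; wind correction -15.8° → command heading 278.4°, groundspeed 45.2 kt
Leg 2: desired track 62.1°; wind correction -13.6° → command heading 48.5°, groundspeed 150.6 kt
Leg 3: desired track 23.1°; wind correction -31.1° → command heading 352.0°, groundspeed 112.3 kt
Leg 4: desired track 237.0°; wind correction +16.4° → command heading 253.4°, groundspeed 45.5 kt
Leg 5: desired track 3.5°; wind correction -35.1° → command heading 328.4°, groundspeed 89.6 kt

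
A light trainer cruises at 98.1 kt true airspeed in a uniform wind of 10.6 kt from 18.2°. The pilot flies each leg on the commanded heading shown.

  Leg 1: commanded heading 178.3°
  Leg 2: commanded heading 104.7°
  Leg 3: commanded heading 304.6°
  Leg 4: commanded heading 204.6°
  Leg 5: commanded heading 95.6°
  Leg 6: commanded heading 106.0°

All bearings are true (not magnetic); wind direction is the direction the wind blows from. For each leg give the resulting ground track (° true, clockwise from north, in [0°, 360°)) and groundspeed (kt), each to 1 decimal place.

Leg 1: heading 178.3°; drift +1.9° → track 180.2°, groundspeed 108.1 kt
Leg 2: heading 104.7°; drift +6.2° → track 110.9°, groundspeed 98.0 kt
Leg 3: heading 304.6°; drift -6.1° → track 298.5°, groundspeed 95.6 kt
Leg 4: heading 204.6°; drift -0.6° → track 204.0°, groundspeed 108.6 kt
Leg 5: heading 95.6°; drift +6.2° → track 101.8°, groundspeed 96.3 kt
Leg 6: heading 106.0°; drift +6.2° → track 112.2°, groundspeed 98.3 kt

Leg 1: track=180.2°, groundspeed=108.1 kt
Leg 2: track=110.9°, groundspeed=98.0 kt
Leg 3: track=298.5°, groundspeed=95.6 kt
Leg 4: track=204.0°, groundspeed=108.6 kt
Leg 5: track=101.8°, groundspeed=96.3 kt
Leg 6: track=112.2°, groundspeed=98.3 kt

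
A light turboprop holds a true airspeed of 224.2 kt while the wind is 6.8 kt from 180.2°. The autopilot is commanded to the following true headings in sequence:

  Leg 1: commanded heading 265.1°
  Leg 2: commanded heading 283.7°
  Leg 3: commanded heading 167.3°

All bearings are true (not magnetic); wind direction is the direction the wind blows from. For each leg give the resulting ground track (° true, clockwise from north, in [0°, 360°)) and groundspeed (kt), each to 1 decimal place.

Leg 1: heading 265.1°; drift +1.7° → track 266.8°, groundspeed 223.7 kt
Leg 2: heading 283.7°; drift +1.7° → track 285.4°, groundspeed 225.9 kt
Leg 3: heading 167.3°; drift -0.4° → track 166.9°, groundspeed 217.6 kt

Leg 1: track=266.8°, groundspeed=223.7 kt
Leg 2: track=285.4°, groundspeed=225.9 kt
Leg 3: track=166.9°, groundspeed=217.6 kt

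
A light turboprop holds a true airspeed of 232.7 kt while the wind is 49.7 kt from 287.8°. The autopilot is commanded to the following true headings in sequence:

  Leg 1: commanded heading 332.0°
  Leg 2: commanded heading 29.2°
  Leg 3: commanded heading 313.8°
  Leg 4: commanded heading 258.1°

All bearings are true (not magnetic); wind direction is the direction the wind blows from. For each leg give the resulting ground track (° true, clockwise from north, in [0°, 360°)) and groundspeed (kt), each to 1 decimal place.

Leg 1: track=342.0°, groundspeed=200.1 kt
Leg 2: track=40.6°, groundspeed=247.4 kt
Leg 3: track=320.4°, groundspeed=189.3 kt
Leg 4: track=250.7°, groundspeed=191.1 kt

Leg 1: heading 332.0°; drift +10.0° → track 342.0°, groundspeed 200.1 kt
Leg 2: heading 29.2°; drift +11.4° → track 40.6°, groundspeed 247.4 kt
Leg 3: heading 313.8°; drift +6.6° → track 320.4°, groundspeed 189.3 kt
Leg 4: heading 258.1°; drift -7.4° → track 250.7°, groundspeed 191.1 kt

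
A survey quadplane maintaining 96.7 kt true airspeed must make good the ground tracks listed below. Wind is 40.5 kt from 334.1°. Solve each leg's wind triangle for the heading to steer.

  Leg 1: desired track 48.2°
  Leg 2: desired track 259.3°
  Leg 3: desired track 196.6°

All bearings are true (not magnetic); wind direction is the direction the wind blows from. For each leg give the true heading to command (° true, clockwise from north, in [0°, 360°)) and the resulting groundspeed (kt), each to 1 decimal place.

Leg 1: desired track 48.2°; wind correction -23.8° → command heading 24.4°, groundspeed 77.4 kt
Leg 2: desired track 259.3°; wind correction +23.8° → command heading 283.1°, groundspeed 77.8 kt
Leg 3: desired track 196.6°; wind correction +16.4° → command heading 213.0°, groundspeed 122.6 kt

Leg 1: heading=24.4°, groundspeed=77.4 kt
Leg 2: heading=283.1°, groundspeed=77.8 kt
Leg 3: heading=213.0°, groundspeed=122.6 kt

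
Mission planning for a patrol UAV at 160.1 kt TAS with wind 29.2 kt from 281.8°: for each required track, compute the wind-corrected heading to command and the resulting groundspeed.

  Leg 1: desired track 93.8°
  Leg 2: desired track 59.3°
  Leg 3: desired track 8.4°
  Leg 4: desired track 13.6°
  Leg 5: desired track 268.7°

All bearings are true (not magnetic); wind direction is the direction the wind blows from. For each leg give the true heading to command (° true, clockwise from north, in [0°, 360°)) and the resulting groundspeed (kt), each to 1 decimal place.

Leg 1: heading=92.3°, groundspeed=189.0 kt
Leg 2: heading=52.2°, groundspeed=180.4 kt
Leg 3: heading=357.9°, groundspeed=155.7 kt
Leg 4: heading=3.1°, groundspeed=158.3 kt
Leg 5: heading=271.1°, groundspeed=131.5 kt

Leg 1: desired track 93.8°; wind correction -1.5° → command heading 92.3°, groundspeed 189.0 kt
Leg 2: desired track 59.3°; wind correction -7.1° → command heading 52.2°, groundspeed 180.4 kt
Leg 3: desired track 8.4°; wind correction -10.5° → command heading 357.9°, groundspeed 155.7 kt
Leg 4: desired track 13.6°; wind correction -10.5° → command heading 3.1°, groundspeed 158.3 kt
Leg 5: desired track 268.7°; wind correction +2.4° → command heading 271.1°, groundspeed 131.5 kt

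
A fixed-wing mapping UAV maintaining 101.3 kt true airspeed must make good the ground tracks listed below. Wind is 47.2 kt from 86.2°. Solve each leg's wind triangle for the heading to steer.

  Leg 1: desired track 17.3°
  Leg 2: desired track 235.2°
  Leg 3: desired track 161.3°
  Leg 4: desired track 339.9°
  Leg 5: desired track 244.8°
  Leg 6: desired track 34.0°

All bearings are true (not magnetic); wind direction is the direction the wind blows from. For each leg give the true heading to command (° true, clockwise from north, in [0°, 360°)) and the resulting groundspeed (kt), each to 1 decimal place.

Leg 1: desired track 17.3°; wind correction +25.8° → command heading 43.1°, groundspeed 74.2 kt
Leg 2: desired track 235.2°; wind correction -13.9° → command heading 221.3°, groundspeed 138.8 kt
Leg 3: desired track 161.3°; wind correction -26.8° → command heading 134.5°, groundspeed 78.3 kt
Leg 4: desired track 339.9°; wind correction +26.6° → command heading 6.5°, groundspeed 103.9 kt
Leg 5: desired track 244.8°; wind correction -9.8° → command heading 235.0°, groundspeed 143.8 kt
Leg 6: desired track 34.0°; wind correction +21.6° → command heading 55.6°, groundspeed 65.3 kt

Leg 1: heading=43.1°, groundspeed=74.2 kt
Leg 2: heading=221.3°, groundspeed=138.8 kt
Leg 3: heading=134.5°, groundspeed=78.3 kt
Leg 4: heading=6.5°, groundspeed=103.9 kt
Leg 5: heading=235.0°, groundspeed=143.8 kt
Leg 6: heading=55.6°, groundspeed=65.3 kt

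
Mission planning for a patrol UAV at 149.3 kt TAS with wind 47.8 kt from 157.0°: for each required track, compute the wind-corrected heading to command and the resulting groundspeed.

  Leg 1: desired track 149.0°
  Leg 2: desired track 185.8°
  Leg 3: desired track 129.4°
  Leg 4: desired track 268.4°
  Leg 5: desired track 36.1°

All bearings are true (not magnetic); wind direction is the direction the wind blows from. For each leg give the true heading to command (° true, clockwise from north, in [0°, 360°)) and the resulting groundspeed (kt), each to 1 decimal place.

Leg 1: desired track 149.0°; wind correction +2.6° → command heading 151.6°, groundspeed 101.8 kt
Leg 2: desired track 185.8°; wind correction -8.9° → command heading 176.9°, groundspeed 105.6 kt
Leg 3: desired track 129.4°; wind correction +8.5° → command heading 137.9°, groundspeed 105.3 kt
Leg 4: desired track 268.4°; wind correction -17.3° → command heading 251.1°, groundspeed 160.0 kt
Leg 5: desired track 36.1°; wind correction +15.9° → command heading 52.0°, groundspeed 168.1 kt

Leg 1: heading=151.6°, groundspeed=101.8 kt
Leg 2: heading=176.9°, groundspeed=105.6 kt
Leg 3: heading=137.9°, groundspeed=105.3 kt
Leg 4: heading=251.1°, groundspeed=160.0 kt
Leg 5: heading=52.0°, groundspeed=168.1 kt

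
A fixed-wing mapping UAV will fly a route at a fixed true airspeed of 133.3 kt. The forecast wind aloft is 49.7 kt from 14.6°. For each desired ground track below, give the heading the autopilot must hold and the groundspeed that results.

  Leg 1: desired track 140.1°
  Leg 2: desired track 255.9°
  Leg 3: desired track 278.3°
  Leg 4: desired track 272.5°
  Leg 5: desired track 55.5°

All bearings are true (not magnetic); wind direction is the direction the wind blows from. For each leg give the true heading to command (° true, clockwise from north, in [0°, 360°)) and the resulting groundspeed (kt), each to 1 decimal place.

Leg 1: heading=122.4°, groundspeed=155.9 kt
Leg 2: heading=275.0°, groundspeed=149.8 kt
Leg 3: heading=300.1°, groundspeed=129.3 kt
Leg 4: heading=293.9°, groundspeed=134.5 kt
Leg 5: heading=41.4°, groundspeed=91.7 kt

Leg 1: desired track 140.1°; wind correction -17.7° → command heading 122.4°, groundspeed 155.9 kt
Leg 2: desired track 255.9°; wind correction +19.1° → command heading 275.0°, groundspeed 149.8 kt
Leg 3: desired track 278.3°; wind correction +21.8° → command heading 300.1°, groundspeed 129.3 kt
Leg 4: desired track 272.5°; wind correction +21.4° → command heading 293.9°, groundspeed 134.5 kt
Leg 5: desired track 55.5°; wind correction -14.1° → command heading 41.4°, groundspeed 91.7 kt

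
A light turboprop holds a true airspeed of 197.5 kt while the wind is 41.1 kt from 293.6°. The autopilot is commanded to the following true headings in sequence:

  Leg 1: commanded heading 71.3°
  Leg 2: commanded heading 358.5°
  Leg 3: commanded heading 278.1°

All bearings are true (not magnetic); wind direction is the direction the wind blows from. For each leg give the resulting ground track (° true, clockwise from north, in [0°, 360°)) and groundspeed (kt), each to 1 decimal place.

Leg 1: heading 71.3°; drift +6.9° → track 78.2°, groundspeed 229.6 kt
Leg 2: heading 358.5°; drift +11.7° → track 10.2°, groundspeed 183.9 kt
Leg 3: heading 278.1°; drift -4.0° → track 274.1°, groundspeed 158.3 kt

Leg 1: track=78.2°, groundspeed=229.6 kt
Leg 2: track=10.2°, groundspeed=183.9 kt
Leg 3: track=274.1°, groundspeed=158.3 kt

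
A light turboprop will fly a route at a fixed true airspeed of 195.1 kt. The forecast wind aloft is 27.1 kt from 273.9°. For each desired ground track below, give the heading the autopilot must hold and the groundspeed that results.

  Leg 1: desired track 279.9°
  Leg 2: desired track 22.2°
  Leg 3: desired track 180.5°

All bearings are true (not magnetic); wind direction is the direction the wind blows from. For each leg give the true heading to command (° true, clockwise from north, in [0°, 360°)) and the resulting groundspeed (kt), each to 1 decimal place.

Leg 1: heading=279.1°, groundspeed=168.1 kt
Leg 2: heading=14.6°, groundspeed=201.9 kt
Leg 3: heading=188.5°, groundspeed=194.8 kt

Leg 1: desired track 279.9°; wind correction -0.8° → command heading 279.1°, groundspeed 168.1 kt
Leg 2: desired track 22.2°; wind correction -7.6° → command heading 14.6°, groundspeed 201.9 kt
Leg 3: desired track 180.5°; wind correction +8.0° → command heading 188.5°, groundspeed 194.8 kt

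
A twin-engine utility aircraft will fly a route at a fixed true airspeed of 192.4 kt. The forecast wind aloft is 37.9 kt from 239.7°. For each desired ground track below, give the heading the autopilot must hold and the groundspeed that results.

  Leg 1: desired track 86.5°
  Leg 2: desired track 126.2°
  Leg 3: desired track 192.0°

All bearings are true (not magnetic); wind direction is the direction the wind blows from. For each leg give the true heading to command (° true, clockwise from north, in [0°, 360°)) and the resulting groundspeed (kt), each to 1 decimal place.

Leg 1: heading=91.6°, groundspeed=225.5 kt
Leg 2: heading=136.6°, groundspeed=204.3 kt
Leg 3: heading=200.4°, groundspeed=164.8 kt

Leg 1: desired track 86.5°; wind correction +5.1° → command heading 91.6°, groundspeed 225.5 kt
Leg 2: desired track 126.2°; wind correction +10.4° → command heading 136.6°, groundspeed 204.3 kt
Leg 3: desired track 192.0°; wind correction +8.4° → command heading 200.4°, groundspeed 164.8 kt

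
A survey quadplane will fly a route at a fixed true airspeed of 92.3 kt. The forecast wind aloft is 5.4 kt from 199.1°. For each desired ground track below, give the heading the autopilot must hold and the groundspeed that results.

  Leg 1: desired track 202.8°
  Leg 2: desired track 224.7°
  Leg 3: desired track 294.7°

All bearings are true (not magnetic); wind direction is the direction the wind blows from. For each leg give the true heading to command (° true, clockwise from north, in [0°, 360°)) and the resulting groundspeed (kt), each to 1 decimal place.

Leg 1: desired track 202.8°; wind correction -0.2° → command heading 202.6°, groundspeed 86.9 kt
Leg 2: desired track 224.7°; wind correction -1.4° → command heading 223.3°, groundspeed 87.4 kt
Leg 3: desired track 294.7°; wind correction -3.3° → command heading 291.4°, groundspeed 92.7 kt

Leg 1: heading=202.6°, groundspeed=86.9 kt
Leg 2: heading=223.3°, groundspeed=87.4 kt
Leg 3: heading=291.4°, groundspeed=92.7 kt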